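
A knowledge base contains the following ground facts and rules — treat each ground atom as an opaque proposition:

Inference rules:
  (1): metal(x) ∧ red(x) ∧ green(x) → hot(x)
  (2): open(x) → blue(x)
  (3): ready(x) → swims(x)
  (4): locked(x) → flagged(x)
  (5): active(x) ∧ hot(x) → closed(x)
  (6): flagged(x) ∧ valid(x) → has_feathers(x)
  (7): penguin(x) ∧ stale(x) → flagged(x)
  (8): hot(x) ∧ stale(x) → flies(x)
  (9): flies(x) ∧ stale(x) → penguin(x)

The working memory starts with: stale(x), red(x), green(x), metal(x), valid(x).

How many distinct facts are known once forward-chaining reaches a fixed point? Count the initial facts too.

10

Round 1: (1) [metal(x) ∧ red(x) ∧ green(x) → hot(x)]. Adds hot(x).
Round 2: (8) [hot(x) ∧ stale(x) → flies(x)]. Adds flies(x).
Round 3: (9) [flies(x) ∧ stale(x) → penguin(x)]. Adds penguin(x).
Round 4: (7) [penguin(x) ∧ stale(x) → flagged(x)]. Adds flagged(x).
Round 5: (6) [flagged(x) ∧ valid(x) → has_feathers(x)]. Adds has_feathers(x).
Closure: {flagged(x), flies(x), green(x), has_feathers(x), hot(x), metal(x), penguin(x), red(x), stale(x), valid(x)} — 10 facts.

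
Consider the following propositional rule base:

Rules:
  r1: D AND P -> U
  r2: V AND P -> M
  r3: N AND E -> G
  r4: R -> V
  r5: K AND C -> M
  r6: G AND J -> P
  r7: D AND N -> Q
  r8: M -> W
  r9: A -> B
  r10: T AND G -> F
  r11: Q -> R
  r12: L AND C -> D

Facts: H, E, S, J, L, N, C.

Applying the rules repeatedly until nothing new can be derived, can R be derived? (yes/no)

yes

Round 1 fires r3, r12, giving G, D.
Round 2 fires r6, r7, giving P, Q.
Round 3 fires r1, r11, giving U, R.
Round 4 fires r4, giving V.
Round 5 fires r2, giving M.
Round 6 fires r8, giving W.
R appears in round 3, so it is derivable.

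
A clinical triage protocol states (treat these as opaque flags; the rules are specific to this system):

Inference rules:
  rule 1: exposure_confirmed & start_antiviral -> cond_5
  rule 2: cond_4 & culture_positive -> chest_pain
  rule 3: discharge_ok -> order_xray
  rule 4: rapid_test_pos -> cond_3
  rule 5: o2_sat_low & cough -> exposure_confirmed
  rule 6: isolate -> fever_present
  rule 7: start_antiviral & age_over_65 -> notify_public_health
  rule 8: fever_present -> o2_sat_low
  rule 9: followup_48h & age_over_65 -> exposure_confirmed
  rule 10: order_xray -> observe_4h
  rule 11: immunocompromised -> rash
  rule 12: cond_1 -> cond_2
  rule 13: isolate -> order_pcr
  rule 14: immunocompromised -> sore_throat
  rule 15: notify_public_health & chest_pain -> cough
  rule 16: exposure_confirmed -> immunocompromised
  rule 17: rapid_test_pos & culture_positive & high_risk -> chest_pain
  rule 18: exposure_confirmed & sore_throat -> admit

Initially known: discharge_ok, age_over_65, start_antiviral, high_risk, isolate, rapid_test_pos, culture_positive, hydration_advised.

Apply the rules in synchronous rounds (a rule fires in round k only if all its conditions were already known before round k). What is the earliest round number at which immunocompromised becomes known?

4

Round 1 fires rule 3, rule 4, rule 6, rule 7, rule 13, rule 17, giving order_xray, cond_3, fever_present, notify_public_health, order_pcr, chest_pain.
Round 2 fires rule 8, rule 10, rule 15, giving o2_sat_low, observe_4h, cough.
Round 3 fires rule 5, giving exposure_confirmed.
Round 4 fires rule 1, rule 16, giving cond_5, immunocompromised.
immunocompromised first appears in round 4.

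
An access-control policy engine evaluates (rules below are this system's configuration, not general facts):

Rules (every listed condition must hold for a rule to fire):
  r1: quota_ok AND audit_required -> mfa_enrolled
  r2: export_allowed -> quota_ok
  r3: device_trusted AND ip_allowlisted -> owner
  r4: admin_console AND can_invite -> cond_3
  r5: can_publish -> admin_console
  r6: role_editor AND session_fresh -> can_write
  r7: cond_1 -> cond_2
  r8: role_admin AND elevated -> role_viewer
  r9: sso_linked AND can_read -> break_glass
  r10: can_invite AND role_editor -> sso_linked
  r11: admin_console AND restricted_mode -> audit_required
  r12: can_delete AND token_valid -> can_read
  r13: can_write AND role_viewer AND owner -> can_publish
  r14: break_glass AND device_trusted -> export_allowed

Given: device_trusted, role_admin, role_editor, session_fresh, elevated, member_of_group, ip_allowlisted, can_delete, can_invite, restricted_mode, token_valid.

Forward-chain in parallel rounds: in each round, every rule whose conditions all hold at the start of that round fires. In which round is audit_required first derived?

4

Round 1 fires r3, r6, r8, r10, r12, giving owner, can_write, role_viewer, sso_linked, can_read.
Round 2 fires r9, r13, giving break_glass, can_publish.
Round 3 fires r5, r14, giving admin_console, export_allowed.
Round 4 fires r2, r4, r11, giving quota_ok, cond_3, audit_required.
audit_required first appears in round 4.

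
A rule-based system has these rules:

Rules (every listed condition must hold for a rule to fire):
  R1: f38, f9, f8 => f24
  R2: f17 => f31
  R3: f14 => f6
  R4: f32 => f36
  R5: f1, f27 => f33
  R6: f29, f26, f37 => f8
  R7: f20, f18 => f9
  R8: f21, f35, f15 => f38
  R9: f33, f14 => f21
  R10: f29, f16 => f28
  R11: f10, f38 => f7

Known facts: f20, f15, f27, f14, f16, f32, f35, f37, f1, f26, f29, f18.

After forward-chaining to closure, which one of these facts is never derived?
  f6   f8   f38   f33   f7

f7

Round 1: R3 [f14 => f6]; R4 [f32 => f36]; R5 [f1, f27 => f33]; R6 [f29, f26, f37 => f8]; R7 [f20, f18 => f9]; R10 [f29, f16 => f28]. New: f6, f36, f33, f8, f9, f28.
Round 2: R9 [f33, f14 => f21]. New: f21.
Round 3: R8 [f21, f35, f15 => f38]. New: f38.
Round 4: R1 [f38, f9, f8 => f24]. New: f24.
Derived: f8 (round 1), f38 (round 3), f33 (round 1), f6 (round 1). f7 never appears in any round.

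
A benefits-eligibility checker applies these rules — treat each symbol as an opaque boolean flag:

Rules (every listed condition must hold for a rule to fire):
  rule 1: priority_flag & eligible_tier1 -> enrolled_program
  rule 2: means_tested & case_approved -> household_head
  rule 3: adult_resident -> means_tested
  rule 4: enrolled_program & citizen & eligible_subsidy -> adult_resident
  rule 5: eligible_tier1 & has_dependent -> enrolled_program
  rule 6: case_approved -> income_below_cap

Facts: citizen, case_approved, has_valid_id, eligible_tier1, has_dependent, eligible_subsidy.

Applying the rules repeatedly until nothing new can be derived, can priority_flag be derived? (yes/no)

[1] rule 5 [eligible_tier1 & has_dependent -> enrolled_program]; rule 6 [case_approved -> income_below_cap]. ⇒ new: enrolled_program, income_below_cap.
[2] rule 4 [enrolled_program & citizen & eligible_subsidy -> adult_resident]. ⇒ new: adult_resident.
[3] rule 3 [adult_resident -> means_tested]. ⇒ new: means_tested.
[4] rule 2 [means_tested & case_approved -> household_head]. ⇒ new: household_head.
Fixed point reached. No rule has priority_flag as a consequent, and it is not given.

no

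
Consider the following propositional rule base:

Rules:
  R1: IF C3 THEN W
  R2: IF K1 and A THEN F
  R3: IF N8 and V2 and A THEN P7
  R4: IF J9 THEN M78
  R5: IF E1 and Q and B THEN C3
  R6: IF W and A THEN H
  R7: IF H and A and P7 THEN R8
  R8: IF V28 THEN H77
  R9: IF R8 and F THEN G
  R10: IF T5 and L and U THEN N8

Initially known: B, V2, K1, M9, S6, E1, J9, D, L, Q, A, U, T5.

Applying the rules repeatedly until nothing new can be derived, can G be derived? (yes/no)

[1] R2 [IF K1 and A THEN F]; R4 [IF J9 THEN M78]; R5 [IF E1 and Q and B THEN C3]; R10 [IF T5 and L and U THEN N8]. ⇒ new: F, M78, C3, N8.
[2] R1 [IF C3 THEN W]; R3 [IF N8 and V2 and A THEN P7]. ⇒ new: W, P7.
[3] R6 [IF W and A THEN H]. ⇒ new: H.
[4] R7 [IF H and A and P7 THEN R8]. ⇒ new: R8.
[5] R9 [IF R8 and F THEN G]. ⇒ new: G.
G appears in round 5, so it is derivable.

yes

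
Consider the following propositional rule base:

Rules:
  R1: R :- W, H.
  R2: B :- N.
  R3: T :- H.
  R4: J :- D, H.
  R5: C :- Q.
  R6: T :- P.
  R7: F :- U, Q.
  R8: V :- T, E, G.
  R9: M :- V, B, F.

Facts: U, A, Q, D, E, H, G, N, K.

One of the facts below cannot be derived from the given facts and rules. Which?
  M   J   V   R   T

R

Round 1: R2 [B :- N.]; R3 [T :- H.]; R4 [J :- D, H.]; R5 [C :- Q.]; R7 [F :- U, Q.]. Adds B, T, J, C, F.
Round 2: R8 [V :- T, E, G.]. Adds V.
Round 3: R9 [M :- V, B, F.]. Adds M.
Derived: J (round 1), V (round 2), T (round 1), M (round 3). R never appears in any round.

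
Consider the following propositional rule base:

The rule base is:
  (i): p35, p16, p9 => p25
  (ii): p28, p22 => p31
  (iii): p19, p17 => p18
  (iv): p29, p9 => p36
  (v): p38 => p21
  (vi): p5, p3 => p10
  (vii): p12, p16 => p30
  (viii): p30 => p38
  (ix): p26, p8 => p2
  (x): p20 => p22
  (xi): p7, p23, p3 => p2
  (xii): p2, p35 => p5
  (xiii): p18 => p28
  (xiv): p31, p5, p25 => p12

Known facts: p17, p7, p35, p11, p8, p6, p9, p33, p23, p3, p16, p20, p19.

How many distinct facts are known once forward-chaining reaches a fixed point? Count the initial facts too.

Round 1: (i) [p35, p16, p9 => p25]; (iii) [p19, p17 => p18]; (x) [p20 => p22]; (xi) [p7, p23, p3 => p2]. New: p25, p18, p22, p2.
Round 2: (xii) [p2, p35 => p5]; (xiii) [p18 => p28]. New: p5, p28.
Round 3: (ii) [p28, p22 => p31]; (vi) [p5, p3 => p10]. New: p31, p10.
Round 4: (xiv) [p31, p5, p25 => p12]. New: p12.
Round 5: (vii) [p12, p16 => p30]. New: p30.
Round 6: (viii) [p30 => p38]. New: p38.
Round 7: (v) [p38 => p21]. New: p21.
Closure: {p10, p11, p12, p16, p17, p18, p19, p2, p20, p21, p22, p23, p25, p28, p3, p30, p31, p33, p35, p38, p5, p6, p7, p8, p9} — 25 facts.

25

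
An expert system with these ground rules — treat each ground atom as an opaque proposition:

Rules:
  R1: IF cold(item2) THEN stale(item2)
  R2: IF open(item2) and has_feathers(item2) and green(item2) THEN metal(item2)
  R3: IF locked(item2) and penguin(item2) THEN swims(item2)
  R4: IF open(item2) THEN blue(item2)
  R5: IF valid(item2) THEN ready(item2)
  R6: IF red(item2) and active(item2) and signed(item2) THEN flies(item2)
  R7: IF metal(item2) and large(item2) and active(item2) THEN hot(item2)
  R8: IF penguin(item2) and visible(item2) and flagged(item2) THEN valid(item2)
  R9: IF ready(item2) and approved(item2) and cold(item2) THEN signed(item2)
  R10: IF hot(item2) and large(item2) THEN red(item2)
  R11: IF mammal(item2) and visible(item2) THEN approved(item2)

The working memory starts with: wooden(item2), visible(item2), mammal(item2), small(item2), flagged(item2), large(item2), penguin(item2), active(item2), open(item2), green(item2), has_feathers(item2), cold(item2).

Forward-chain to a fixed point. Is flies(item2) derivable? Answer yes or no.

Round 1: R1 [IF cold(item2) THEN stale(item2)]; R2 [IF open(item2) and has_feathers(item2) and green(item2) THEN metal(item2)]; R4 [IF open(item2) THEN blue(item2)]; R8 [IF penguin(item2) and visible(item2) and flagged(item2) THEN valid(item2)]; R11 [IF mammal(item2) and visible(item2) THEN approved(item2)]. Adds stale(item2), metal(item2), blue(item2), valid(item2), approved(item2).
Round 2: R5 [IF valid(item2) THEN ready(item2)]; R7 [IF metal(item2) and large(item2) and active(item2) THEN hot(item2)]. Adds ready(item2), hot(item2).
Round 3: R9 [IF ready(item2) and approved(item2) and cold(item2) THEN signed(item2)]; R10 [IF hot(item2) and large(item2) THEN red(item2)]. Adds signed(item2), red(item2).
Round 4: R6 [IF red(item2) and active(item2) and signed(item2) THEN flies(item2)]. Adds flies(item2).
flies(item2) appears in round 4, so it is derivable.

yes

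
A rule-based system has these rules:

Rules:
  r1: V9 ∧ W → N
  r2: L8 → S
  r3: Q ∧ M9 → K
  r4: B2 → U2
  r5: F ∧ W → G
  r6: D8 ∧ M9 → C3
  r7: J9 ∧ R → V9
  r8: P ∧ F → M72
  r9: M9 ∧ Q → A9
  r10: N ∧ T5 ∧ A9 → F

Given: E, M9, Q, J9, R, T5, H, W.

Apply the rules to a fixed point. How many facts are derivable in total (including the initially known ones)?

[1] r3 [Q ∧ M9 → K]; r7 [J9 ∧ R → V9]; r9 [M9 ∧ Q → A9]. ⇒ new: K, V9, A9.
[2] r1 [V9 ∧ W → N]. ⇒ new: N.
[3] r10 [N ∧ T5 ∧ A9 → F]. ⇒ new: F.
[4] r5 [F ∧ W → G]. ⇒ new: G.
Closure: {A9, E, F, G, H, J9, K, M9, N, Q, R, T5, V9, W} — 14 facts.

14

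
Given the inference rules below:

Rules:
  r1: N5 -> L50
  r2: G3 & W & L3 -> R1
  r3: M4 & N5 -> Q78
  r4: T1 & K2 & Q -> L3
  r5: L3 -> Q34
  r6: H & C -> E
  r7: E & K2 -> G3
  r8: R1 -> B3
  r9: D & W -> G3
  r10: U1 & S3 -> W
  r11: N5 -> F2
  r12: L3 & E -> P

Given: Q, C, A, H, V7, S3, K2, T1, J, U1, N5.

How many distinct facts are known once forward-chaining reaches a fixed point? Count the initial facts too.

Round 1 — r1, r4, r6, r10, r11, derive L50, L3, E, W, F2.
Round 2 — r5, r7, r12, derive Q34, G3, P.
Round 3 — r2, derive R1.
Round 4 — r8, derive B3.
Closure: {A, B3, C, E, F2, G3, H, J, K2, L3, L50, N5, P, Q, Q34, R1, S3, T1, U1, V7, W} — 21 facts.

21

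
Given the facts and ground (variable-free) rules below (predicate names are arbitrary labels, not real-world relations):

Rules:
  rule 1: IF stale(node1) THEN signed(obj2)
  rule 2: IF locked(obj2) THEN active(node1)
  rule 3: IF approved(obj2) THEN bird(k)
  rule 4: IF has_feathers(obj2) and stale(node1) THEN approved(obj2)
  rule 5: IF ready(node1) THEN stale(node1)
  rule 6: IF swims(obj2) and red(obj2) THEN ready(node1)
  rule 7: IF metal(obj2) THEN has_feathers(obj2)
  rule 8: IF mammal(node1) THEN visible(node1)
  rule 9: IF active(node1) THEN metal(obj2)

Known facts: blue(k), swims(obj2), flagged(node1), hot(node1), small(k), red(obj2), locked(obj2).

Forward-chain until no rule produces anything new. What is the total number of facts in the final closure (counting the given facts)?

15

Round 1: rule 2 [IF locked(obj2) THEN active(node1)]; rule 6 [IF swims(obj2) and red(obj2) THEN ready(node1)]. New: active(node1), ready(node1).
Round 2: rule 5 [IF ready(node1) THEN stale(node1)]; rule 9 [IF active(node1) THEN metal(obj2)]. New: stale(node1), metal(obj2).
Round 3: rule 1 [IF stale(node1) THEN signed(obj2)]; rule 7 [IF metal(obj2) THEN has_feathers(obj2)]. New: signed(obj2), has_feathers(obj2).
Round 4: rule 4 [IF has_feathers(obj2) and stale(node1) THEN approved(obj2)]. New: approved(obj2).
Round 5: rule 3 [IF approved(obj2) THEN bird(k)]. New: bird(k).
Closure: {active(node1), approved(obj2), bird(k), blue(k), flagged(node1), has_feathers(obj2), hot(node1), locked(obj2), metal(obj2), ready(node1), red(obj2), signed(obj2), small(k), stale(node1), swims(obj2)} — 15 facts.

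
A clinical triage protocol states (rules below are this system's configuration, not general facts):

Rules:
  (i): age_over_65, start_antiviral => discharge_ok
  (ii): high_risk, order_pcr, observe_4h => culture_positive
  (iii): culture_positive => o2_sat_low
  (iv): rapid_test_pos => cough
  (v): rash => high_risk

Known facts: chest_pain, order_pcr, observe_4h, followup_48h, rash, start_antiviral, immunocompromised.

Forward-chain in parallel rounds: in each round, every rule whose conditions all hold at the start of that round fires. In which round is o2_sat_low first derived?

[1] (v) [rash => high_risk]. ⇒ new: high_risk.
[2] (ii) [high_risk, order_pcr, observe_4h => culture_positive]. ⇒ new: culture_positive.
[3] (iii) [culture_positive => o2_sat_low]. ⇒ new: o2_sat_low.
o2_sat_low first appears in round 3.

3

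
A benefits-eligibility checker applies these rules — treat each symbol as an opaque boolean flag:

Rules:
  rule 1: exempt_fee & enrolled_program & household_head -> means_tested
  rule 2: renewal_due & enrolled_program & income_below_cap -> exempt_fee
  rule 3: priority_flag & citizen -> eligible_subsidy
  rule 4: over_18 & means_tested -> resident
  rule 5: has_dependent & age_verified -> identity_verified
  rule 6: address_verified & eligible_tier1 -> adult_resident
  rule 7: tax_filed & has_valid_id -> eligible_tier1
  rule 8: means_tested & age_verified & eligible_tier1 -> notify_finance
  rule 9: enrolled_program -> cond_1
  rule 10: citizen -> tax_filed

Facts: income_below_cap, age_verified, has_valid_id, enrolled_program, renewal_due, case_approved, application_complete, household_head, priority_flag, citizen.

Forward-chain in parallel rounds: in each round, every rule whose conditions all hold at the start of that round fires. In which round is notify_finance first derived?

3

Round 1: rule 2 [renewal_due & enrolled_program & income_below_cap -> exempt_fee]; rule 3 [priority_flag & citizen -> eligible_subsidy]; rule 9 [enrolled_program -> cond_1]; rule 10 [citizen -> tax_filed]. Adds exempt_fee, eligible_subsidy, cond_1, tax_filed.
Round 2: rule 1 [exempt_fee & enrolled_program & household_head -> means_tested]; rule 7 [tax_filed & has_valid_id -> eligible_tier1]. Adds means_tested, eligible_tier1.
Round 3: rule 8 [means_tested & age_verified & eligible_tier1 -> notify_finance]. Adds notify_finance.
notify_finance first appears in round 3.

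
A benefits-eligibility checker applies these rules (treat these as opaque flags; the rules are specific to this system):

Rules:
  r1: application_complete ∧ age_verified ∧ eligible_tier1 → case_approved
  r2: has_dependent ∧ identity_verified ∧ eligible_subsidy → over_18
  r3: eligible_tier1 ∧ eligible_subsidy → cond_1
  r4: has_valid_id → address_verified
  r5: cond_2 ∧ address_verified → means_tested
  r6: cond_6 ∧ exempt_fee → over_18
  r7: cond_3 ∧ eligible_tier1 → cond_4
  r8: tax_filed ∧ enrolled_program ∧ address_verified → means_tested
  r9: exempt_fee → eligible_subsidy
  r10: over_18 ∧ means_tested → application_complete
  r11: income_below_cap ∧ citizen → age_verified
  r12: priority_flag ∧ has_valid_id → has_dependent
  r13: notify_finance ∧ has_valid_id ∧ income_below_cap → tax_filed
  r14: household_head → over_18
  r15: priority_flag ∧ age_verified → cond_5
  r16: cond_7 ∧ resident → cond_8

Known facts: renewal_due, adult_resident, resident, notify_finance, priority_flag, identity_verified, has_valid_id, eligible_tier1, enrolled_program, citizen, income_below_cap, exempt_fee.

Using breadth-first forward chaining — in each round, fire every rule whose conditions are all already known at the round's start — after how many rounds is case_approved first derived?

Round 1 — r4, r9, r11, r12, r13, derive address_verified, eligible_subsidy, age_verified, has_dependent, tax_filed.
Round 2 — r2, r3, r8, r15, derive over_18, cond_1, means_tested, cond_5.
Round 3 — r10, derive application_complete.
Round 4 — r1, derive case_approved.
case_approved first appears in round 4.

4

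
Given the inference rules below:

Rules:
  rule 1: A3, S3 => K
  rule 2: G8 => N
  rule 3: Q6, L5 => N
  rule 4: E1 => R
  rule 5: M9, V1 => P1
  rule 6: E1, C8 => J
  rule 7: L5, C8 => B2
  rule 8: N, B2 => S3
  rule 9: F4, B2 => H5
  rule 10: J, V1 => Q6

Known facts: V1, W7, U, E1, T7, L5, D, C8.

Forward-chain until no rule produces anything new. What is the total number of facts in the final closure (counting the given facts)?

14

Round 1 fires rule 4, rule 6, rule 7, giving R, J, B2.
Round 2 fires rule 10, giving Q6.
Round 3 fires rule 3, giving N.
Round 4 fires rule 8, giving S3.
Closure: {B2, C8, D, E1, J, L5, N, Q6, R, S3, T7, U, V1, W7} — 14 facts.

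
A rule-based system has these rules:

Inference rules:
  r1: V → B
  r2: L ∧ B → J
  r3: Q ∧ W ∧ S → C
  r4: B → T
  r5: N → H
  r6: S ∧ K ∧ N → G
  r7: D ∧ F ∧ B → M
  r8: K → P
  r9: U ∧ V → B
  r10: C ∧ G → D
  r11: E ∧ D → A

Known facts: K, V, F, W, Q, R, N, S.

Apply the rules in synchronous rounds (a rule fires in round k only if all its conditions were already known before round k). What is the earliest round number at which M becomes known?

3

[1] r1 [V → B]; r3 [Q ∧ W ∧ S → C]; r5 [N → H]; r6 [S ∧ K ∧ N → G]; r8 [K → P]. ⇒ new: B, C, H, G, P.
[2] r4 [B → T]; r10 [C ∧ G → D]. ⇒ new: T, D.
[3] r7 [D ∧ F ∧ B → M]. ⇒ new: M.
M first appears in round 3.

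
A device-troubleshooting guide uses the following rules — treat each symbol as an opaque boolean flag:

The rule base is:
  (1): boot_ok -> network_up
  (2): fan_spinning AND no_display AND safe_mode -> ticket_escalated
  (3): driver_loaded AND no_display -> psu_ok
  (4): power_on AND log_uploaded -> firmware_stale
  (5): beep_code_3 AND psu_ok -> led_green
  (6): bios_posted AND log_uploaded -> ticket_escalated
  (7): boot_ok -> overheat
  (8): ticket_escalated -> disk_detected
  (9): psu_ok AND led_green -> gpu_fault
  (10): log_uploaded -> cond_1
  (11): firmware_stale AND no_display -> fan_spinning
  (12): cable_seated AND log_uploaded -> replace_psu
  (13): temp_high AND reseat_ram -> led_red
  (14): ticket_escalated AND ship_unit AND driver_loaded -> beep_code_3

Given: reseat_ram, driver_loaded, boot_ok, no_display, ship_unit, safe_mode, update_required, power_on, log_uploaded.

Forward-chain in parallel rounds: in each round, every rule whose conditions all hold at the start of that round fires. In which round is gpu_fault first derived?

Round 1: (1) [boot_ok -> network_up]; (3) [driver_loaded AND no_display -> psu_ok]; (4) [power_on AND log_uploaded -> firmware_stale]; (7) [boot_ok -> overheat]; (10) [log_uploaded -> cond_1]. New: network_up, psu_ok, firmware_stale, overheat, cond_1.
Round 2: (11) [firmware_stale AND no_display -> fan_spinning]. New: fan_spinning.
Round 3: (2) [fan_spinning AND no_display AND safe_mode -> ticket_escalated]. New: ticket_escalated.
Round 4: (8) [ticket_escalated -> disk_detected]; (14) [ticket_escalated AND ship_unit AND driver_loaded -> beep_code_3]. New: disk_detected, beep_code_3.
Round 5: (5) [beep_code_3 AND psu_ok -> led_green]. New: led_green.
Round 6: (9) [psu_ok AND led_green -> gpu_fault]. New: gpu_fault.
gpu_fault first appears in round 6.

6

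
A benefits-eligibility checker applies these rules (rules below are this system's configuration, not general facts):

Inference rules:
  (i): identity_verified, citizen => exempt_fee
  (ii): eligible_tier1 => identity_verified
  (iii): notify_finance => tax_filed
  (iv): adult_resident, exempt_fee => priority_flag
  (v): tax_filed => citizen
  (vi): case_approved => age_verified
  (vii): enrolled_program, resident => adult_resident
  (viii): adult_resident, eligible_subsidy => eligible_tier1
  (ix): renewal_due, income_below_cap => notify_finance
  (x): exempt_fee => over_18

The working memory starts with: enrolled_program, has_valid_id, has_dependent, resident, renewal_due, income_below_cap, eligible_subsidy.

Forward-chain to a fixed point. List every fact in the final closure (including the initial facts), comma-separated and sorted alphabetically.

adult_resident, citizen, eligible_subsidy, eligible_tier1, enrolled_program, exempt_fee, has_dependent, has_valid_id, identity_verified, income_below_cap, notify_finance, over_18, priority_flag, renewal_due, resident, tax_filed

Round 1 — (vii), (ix), derive adult_resident, notify_finance.
Round 2 — (iii), (viii), derive tax_filed, eligible_tier1.
Round 3 — (ii), (v), derive identity_verified, citizen.
Round 4 — (i), derive exempt_fee.
Round 5 — (iv), (x), derive priority_flag, over_18.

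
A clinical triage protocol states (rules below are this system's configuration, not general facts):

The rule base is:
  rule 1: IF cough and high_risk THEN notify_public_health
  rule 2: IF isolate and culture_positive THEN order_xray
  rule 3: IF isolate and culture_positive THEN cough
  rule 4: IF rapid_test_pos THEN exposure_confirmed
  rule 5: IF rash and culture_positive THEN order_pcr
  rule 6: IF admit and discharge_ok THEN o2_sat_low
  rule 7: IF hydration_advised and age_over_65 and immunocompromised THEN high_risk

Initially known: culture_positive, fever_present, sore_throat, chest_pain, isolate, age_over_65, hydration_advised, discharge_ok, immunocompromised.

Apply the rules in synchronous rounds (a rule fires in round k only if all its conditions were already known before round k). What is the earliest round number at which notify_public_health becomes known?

2

Round 1 — rule 2, rule 3, rule 7, derive order_xray, cough, high_risk.
Round 2 — rule 1, derive notify_public_health.
notify_public_health first appears in round 2.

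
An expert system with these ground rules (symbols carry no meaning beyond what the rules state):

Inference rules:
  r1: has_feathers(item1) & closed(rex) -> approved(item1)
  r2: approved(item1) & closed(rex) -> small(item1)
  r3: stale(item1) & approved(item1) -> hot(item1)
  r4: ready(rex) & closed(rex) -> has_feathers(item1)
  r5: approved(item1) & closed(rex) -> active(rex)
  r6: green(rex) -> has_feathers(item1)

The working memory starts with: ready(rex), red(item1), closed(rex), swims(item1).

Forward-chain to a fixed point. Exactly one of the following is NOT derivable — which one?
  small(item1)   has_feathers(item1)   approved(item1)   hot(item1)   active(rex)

hot(item1)

Round 1: r4 [ready(rex) & closed(rex) -> has_feathers(item1)]. Adds has_feathers(item1).
Round 2: r1 [has_feathers(item1) & closed(rex) -> approved(item1)]. Adds approved(item1).
Round 3: r2 [approved(item1) & closed(rex) -> small(item1)]; r5 [approved(item1) & closed(rex) -> active(rex)]. Adds small(item1), active(rex).
Derived: small(item1) (round 3), has_feathers(item1) (round 1), active(rex) (round 3), approved(item1) (round 2). hot(item1) never appears in any round.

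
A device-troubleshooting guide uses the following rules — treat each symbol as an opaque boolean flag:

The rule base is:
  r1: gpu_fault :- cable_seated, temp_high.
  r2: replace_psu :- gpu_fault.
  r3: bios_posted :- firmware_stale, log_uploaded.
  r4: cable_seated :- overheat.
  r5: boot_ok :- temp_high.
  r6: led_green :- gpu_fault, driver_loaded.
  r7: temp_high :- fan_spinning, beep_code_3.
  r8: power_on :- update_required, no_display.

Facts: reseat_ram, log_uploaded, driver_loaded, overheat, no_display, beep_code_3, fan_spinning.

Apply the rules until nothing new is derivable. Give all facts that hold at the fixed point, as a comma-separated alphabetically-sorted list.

[1] r4 [cable_seated :- overheat.]; r7 [temp_high :- fan_spinning, beep_code_3.]. ⇒ new: cable_seated, temp_high.
[2] r1 [gpu_fault :- cable_seated, temp_high.]; r5 [boot_ok :- temp_high.]. ⇒ new: gpu_fault, boot_ok.
[3] r2 [replace_psu :- gpu_fault.]; r6 [led_green :- gpu_fault, driver_loaded.]. ⇒ new: replace_psu, led_green.

beep_code_3, boot_ok, cable_seated, driver_loaded, fan_spinning, gpu_fault, led_green, log_uploaded, no_display, overheat, replace_psu, reseat_ram, temp_high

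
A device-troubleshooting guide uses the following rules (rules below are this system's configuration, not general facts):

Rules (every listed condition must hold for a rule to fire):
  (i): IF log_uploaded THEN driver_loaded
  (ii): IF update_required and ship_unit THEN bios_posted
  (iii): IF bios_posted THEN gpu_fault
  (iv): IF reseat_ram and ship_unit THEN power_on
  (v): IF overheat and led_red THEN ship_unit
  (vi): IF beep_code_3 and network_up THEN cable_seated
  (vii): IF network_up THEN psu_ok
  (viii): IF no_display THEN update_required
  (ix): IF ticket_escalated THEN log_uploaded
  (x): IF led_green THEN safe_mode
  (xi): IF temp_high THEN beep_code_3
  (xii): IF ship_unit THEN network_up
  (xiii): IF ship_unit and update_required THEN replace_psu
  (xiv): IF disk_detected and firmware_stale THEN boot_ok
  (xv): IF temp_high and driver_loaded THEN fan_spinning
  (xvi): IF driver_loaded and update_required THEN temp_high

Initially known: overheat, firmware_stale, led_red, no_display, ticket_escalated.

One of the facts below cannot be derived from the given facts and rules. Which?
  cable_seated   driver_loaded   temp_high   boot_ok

Round 1 fires (v), (viii), (ix), giving ship_unit, update_required, log_uploaded.
Round 2 fires (i), (ii), (xii), (xiii), giving driver_loaded, bios_posted, network_up, replace_psu.
Round 3 fires (iii), (vii), (xvi), giving gpu_fault, psu_ok, temp_high.
Round 4 fires (xi), (xv), giving beep_code_3, fan_spinning.
Round 5 fires (vi), giving cable_seated.
Derived: driver_loaded (round 2), cable_seated (round 5), temp_high (round 3). boot_ok never appears in any round.

boot_ok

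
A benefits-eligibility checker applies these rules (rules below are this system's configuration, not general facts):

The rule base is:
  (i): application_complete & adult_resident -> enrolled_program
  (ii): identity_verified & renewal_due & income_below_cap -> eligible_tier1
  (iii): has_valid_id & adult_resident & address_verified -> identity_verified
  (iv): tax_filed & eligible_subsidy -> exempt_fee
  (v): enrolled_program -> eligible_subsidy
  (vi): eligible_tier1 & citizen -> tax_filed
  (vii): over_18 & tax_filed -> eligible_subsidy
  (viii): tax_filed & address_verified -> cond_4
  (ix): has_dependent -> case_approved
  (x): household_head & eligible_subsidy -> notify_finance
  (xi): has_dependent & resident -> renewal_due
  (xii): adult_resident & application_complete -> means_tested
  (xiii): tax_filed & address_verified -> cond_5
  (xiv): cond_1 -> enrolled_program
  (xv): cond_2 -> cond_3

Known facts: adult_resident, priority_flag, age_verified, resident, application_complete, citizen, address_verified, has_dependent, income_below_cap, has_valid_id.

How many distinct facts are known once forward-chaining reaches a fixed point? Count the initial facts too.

[1] (i) [application_complete & adult_resident -> enrolled_program]; (iii) [has_valid_id & adult_resident & address_verified -> identity_verified]; (ix) [has_dependent -> case_approved]; (xi) [has_dependent & resident -> renewal_due]; (xii) [adult_resident & application_complete -> means_tested]. ⇒ new: enrolled_program, identity_verified, case_approved, renewal_due, means_tested.
[2] (ii) [identity_verified & renewal_due & income_below_cap -> eligible_tier1]; (v) [enrolled_program -> eligible_subsidy]. ⇒ new: eligible_tier1, eligible_subsidy.
[3] (vi) [eligible_tier1 & citizen -> tax_filed]. ⇒ new: tax_filed.
[4] (iv) [tax_filed & eligible_subsidy -> exempt_fee]; (viii) [tax_filed & address_verified -> cond_4]; (xiii) [tax_filed & address_verified -> cond_5]. ⇒ new: exempt_fee, cond_4, cond_5.
Closure: {address_verified, adult_resident, age_verified, application_complete, case_approved, citizen, cond_4, cond_5, eligible_subsidy, eligible_tier1, enrolled_program, exempt_fee, has_dependent, has_valid_id, identity_verified, income_below_cap, means_tested, priority_flag, renewal_due, resident, tax_filed} — 21 facts.

21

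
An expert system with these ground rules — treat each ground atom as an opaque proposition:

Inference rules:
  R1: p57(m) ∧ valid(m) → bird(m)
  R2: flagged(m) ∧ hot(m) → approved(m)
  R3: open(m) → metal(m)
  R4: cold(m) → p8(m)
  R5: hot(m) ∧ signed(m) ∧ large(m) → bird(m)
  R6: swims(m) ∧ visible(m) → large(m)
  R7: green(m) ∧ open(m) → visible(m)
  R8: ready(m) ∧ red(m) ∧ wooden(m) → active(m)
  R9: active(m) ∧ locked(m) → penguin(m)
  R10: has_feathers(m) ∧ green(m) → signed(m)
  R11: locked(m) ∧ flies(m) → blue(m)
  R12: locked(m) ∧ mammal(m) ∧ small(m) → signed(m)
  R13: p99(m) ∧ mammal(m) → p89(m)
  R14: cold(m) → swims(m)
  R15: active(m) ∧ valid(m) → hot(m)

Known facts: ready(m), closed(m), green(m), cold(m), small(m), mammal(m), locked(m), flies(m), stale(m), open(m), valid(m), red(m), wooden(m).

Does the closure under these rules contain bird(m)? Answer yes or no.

yes

Round 1 — R3, R4, R7, R8, R11, R12, R14, derive metal(m), p8(m), visible(m), active(m), blue(m), signed(m), swims(m).
Round 2 — R6, R9, R15, derive large(m), penguin(m), hot(m).
Round 3 — R5, derive bird(m).
bird(m) appears in round 3, so it is derivable.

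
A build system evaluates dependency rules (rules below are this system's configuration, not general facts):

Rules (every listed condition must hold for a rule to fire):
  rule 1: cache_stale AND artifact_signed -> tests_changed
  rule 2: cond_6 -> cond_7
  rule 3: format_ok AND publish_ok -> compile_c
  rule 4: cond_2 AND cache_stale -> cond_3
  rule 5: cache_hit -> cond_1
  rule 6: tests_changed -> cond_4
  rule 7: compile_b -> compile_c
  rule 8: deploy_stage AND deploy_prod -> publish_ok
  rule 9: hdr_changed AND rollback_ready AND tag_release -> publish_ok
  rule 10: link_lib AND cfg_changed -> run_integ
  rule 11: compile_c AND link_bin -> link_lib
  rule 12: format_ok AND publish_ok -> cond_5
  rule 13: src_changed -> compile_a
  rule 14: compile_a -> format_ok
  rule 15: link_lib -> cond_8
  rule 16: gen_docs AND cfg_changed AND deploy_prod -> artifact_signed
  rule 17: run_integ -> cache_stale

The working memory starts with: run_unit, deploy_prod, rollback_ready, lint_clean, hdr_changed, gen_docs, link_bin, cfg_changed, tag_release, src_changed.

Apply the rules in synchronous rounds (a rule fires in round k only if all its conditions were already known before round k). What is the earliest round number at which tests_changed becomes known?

Round 1 fires rule 9, rule 13, rule 16, giving publish_ok, compile_a, artifact_signed.
Round 2 fires rule 14, giving format_ok.
Round 3 fires rule 3, rule 12, giving compile_c, cond_5.
Round 4 fires rule 11, giving link_lib.
Round 5 fires rule 10, rule 15, giving run_integ, cond_8.
Round 6 fires rule 17, giving cache_stale.
Round 7 fires rule 1, giving tests_changed.
tests_changed first appears in round 7.

7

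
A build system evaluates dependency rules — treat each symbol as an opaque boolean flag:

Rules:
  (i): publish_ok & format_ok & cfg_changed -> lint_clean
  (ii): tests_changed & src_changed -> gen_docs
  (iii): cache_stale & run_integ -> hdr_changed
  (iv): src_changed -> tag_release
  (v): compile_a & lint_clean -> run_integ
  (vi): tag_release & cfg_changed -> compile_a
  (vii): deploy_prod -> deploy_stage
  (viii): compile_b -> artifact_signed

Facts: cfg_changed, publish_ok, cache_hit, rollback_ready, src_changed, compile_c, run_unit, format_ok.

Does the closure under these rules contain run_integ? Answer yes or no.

yes

Round 1: (i) [publish_ok & format_ok & cfg_changed -> lint_clean]; (iv) [src_changed -> tag_release]. Adds lint_clean, tag_release.
Round 2: (vi) [tag_release & cfg_changed -> compile_a]. Adds compile_a.
Round 3: (v) [compile_a & lint_clean -> run_integ]. Adds run_integ.
run_integ appears in round 3, so it is derivable.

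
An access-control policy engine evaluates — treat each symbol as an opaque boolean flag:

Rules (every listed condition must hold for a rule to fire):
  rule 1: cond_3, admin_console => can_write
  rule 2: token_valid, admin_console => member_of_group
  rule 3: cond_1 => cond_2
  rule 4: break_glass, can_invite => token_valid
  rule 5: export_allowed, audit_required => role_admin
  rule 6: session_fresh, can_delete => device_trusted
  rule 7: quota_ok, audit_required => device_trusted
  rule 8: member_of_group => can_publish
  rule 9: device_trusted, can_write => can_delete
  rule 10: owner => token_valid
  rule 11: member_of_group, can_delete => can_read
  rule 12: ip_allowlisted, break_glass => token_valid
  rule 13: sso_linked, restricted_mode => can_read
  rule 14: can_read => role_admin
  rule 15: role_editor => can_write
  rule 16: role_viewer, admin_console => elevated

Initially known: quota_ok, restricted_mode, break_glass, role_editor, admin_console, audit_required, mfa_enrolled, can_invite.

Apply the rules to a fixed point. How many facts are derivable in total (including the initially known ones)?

Round 1: rule 4 [break_glass, can_invite => token_valid]; rule 7 [quota_ok, audit_required => device_trusted]; rule 15 [role_editor => can_write]. New: token_valid, device_trusted, can_write.
Round 2: rule 2 [token_valid, admin_console => member_of_group]; rule 9 [device_trusted, can_write => can_delete]. New: member_of_group, can_delete.
Round 3: rule 8 [member_of_group => can_publish]; rule 11 [member_of_group, can_delete => can_read]. New: can_publish, can_read.
Round 4: rule 14 [can_read => role_admin]. New: role_admin.
Closure: {admin_console, audit_required, break_glass, can_delete, can_invite, can_publish, can_read, can_write, device_trusted, member_of_group, mfa_enrolled, quota_ok, restricted_mode, role_admin, role_editor, token_valid} — 16 facts.

16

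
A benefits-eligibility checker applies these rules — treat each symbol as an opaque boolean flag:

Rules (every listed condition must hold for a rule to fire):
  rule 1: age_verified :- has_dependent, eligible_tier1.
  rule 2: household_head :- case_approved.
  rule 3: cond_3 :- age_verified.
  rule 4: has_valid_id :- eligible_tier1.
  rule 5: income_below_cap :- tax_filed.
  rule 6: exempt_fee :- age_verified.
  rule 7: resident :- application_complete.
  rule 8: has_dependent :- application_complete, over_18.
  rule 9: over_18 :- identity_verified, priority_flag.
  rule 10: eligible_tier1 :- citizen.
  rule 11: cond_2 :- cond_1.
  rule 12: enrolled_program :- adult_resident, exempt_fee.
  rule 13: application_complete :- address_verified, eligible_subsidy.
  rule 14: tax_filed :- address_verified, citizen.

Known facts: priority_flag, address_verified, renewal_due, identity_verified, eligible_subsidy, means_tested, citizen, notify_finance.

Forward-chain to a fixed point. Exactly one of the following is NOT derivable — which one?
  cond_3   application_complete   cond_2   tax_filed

cond_2

[1] rule 9 [over_18 :- identity_verified, priority_flag.]; rule 10 [eligible_tier1 :- citizen.]; rule 13 [application_complete :- address_verified, eligible_subsidy.]; rule 14 [tax_filed :- address_verified, citizen.]. ⇒ new: over_18, eligible_tier1, application_complete, tax_filed.
[2] rule 4 [has_valid_id :- eligible_tier1.]; rule 5 [income_below_cap :- tax_filed.]; rule 7 [resident :- application_complete.]; rule 8 [has_dependent :- application_complete, over_18.]. ⇒ new: has_valid_id, income_below_cap, resident, has_dependent.
[3] rule 1 [age_verified :- has_dependent, eligible_tier1.]. ⇒ new: age_verified.
[4] rule 3 [cond_3 :- age_verified.]; rule 6 [exempt_fee :- age_verified.]. ⇒ new: cond_3, exempt_fee.
Derived: application_complete (round 1), cond_3 (round 4), tax_filed (round 1). cond_2 never appears in any round.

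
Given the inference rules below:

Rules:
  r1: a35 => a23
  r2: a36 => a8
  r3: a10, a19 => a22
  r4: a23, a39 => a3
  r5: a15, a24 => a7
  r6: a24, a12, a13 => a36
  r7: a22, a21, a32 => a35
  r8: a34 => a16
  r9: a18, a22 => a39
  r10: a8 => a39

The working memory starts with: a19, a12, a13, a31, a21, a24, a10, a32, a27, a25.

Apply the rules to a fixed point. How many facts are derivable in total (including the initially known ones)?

17

Round 1 — r3, r6, derive a22, a36.
Round 2 — r2, r7, derive a8, a35.
Round 3 — r1, r10, derive a23, a39.
Round 4 — r4, derive a3.
Closure: {a10, a12, a13, a19, a21, a22, a23, a24, a25, a27, a3, a31, a32, a35, a36, a39, a8} — 17 facts.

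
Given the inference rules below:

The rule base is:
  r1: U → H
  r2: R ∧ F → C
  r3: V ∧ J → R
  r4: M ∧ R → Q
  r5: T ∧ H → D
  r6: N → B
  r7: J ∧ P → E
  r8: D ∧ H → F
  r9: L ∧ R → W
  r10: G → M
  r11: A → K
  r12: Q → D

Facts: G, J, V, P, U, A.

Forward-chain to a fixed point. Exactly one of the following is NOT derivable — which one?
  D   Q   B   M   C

[1] r1 [U → H]; r3 [V ∧ J → R]; r7 [J ∧ P → E]; r10 [G → M]; r11 [A → K]. ⇒ new: H, R, E, M, K.
[2] r4 [M ∧ R → Q]. ⇒ new: Q.
[3] r12 [Q → D]. ⇒ new: D.
[4] r8 [D ∧ H → F]. ⇒ new: F.
[5] r2 [R ∧ F → C]. ⇒ new: C.
Derived: C (round 5), M (round 1), Q (round 2), D (round 3). B never appears in any round.

B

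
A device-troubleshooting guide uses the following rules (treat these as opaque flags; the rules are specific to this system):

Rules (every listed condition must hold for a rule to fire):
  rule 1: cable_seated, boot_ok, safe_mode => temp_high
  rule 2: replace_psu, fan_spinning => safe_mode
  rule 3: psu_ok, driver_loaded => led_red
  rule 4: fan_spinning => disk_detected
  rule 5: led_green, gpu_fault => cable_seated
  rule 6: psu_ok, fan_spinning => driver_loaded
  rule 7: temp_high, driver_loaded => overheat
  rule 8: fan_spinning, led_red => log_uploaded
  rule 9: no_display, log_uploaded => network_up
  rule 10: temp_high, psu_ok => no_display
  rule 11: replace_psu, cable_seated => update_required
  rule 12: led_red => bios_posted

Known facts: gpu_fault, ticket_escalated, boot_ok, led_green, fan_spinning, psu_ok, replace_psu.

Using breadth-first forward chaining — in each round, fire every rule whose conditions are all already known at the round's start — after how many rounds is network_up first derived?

Round 1 fires rule 2, rule 4, rule 5, rule 6, giving safe_mode, disk_detected, cable_seated, driver_loaded.
Round 2 fires rule 1, rule 3, rule 11, giving temp_high, led_red, update_required.
Round 3 fires rule 7, rule 8, rule 10, rule 12, giving overheat, log_uploaded, no_display, bios_posted.
Round 4 fires rule 9, giving network_up.
network_up first appears in round 4.

4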